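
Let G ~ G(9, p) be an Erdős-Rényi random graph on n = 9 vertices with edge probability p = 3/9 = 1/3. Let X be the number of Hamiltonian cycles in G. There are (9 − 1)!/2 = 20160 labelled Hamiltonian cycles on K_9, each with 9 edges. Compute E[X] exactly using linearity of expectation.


K_9 has (9 − 1)!/2 = 20160 labelled Hamiltonian cycles.
For each such Hamiltonian cycle H, let X_H = 1 if all 9 edges of H are present in G. Then P[X_H = 1] = p^{9} = (1/3)^{9} = 1/19683.
Summing the indicators: E[X] = Σ_H E[X_H] = 20160 · p^{9} = 20160 · 1/19683 = 2240/2187.
Numerically: E[X] ≈ 1.024.

E[X] = 20160 · (1/3)^{9} = 2240/2187 ≈ 1.024.


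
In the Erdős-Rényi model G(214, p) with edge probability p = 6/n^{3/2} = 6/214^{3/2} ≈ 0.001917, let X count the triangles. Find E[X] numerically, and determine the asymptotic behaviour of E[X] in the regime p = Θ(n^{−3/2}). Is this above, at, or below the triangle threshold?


Number of potential triangles: C(214, 3) = 1610564.
Each occurs with probability p³ ≈ (0.001917)³ ≈ 7.040310e-09.
By linearity: E[X] = C(214, 3)·p³ ≈ 1610564 · 7.040310e-09 ≈ 0.0113.
Since α = 3/2 > 1, p = c/n^{3/2} = o(1/n) is below the triangle threshold p ~ 1/n. Asymptotically E[X] ~ (c³/6)·n^{3(1−α)} = (6³/6)·n^{-1.5} → 0, so by Markov's inequality G has no triangles w.h.p.

E[X] ≈ 0.0113; in regime p = Θ(1/n^{3/2}) E[X] tends to 0 (below the triangle threshold p ~ 1/n).


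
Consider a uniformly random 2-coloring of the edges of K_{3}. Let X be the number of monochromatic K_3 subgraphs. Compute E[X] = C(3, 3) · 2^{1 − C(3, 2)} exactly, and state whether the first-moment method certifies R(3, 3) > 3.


E[X] = C(3, 3) · 2^{1 − 3} = 1 · 2^{−2} = 1/4.
As a reduced fraction: E[X] = 1/4 ≈ 0.25000.
Is E[X] < 1? YES.
Since E[X] < 1, there exists a 2-coloring of K_{3} with no monochromatic K_3; hence R(3, 3) > 3.

E[X] = 1/4 ≈ 0.25000; E[X] < 1, so R(3, 3) > 3.


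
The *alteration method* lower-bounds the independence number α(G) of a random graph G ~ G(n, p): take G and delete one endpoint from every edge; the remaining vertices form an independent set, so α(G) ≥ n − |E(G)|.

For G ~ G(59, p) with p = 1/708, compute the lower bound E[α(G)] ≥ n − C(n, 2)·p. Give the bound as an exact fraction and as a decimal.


E[|E(G)|] = C(59, 2)·p = 1711 · (1/708) = 29/12.
E[α(G)] ≥ n − E[|E(G)|] = 59 − 29/12 = 679/12.
Numerically: ≈ 56.583.
(This is only a lower bound; the true E[α(G)] may be larger.)

E[α(G)] ≥ 679/12 ≈ 56.583.


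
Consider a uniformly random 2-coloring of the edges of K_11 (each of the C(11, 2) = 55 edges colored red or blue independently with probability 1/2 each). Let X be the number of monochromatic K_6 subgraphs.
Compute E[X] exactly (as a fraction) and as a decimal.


Let X = Σ_S X_S over the C(11, 6) = 462 subsets S of size 6, where X_S = 1 if the K_6 on S is monochromatic.
For a fixed S, the K_6 on S has C(6, 2) = 15 edges. P[all 15 edges red] = (1/2)^15, and likewise for blue, so P[monochromatic] = 2·(1/2)^15 = 2^{1 − 15} = 1/16384.
By linearity: E[X] = C(11, 6) · 2^{1 − 15} = 462 · 1/16384 = 231/8192.
Numerically: E[X] ≈ 0.028198.

E[X] = C(11,6)·2^(1−C(6,2)) = 231/8192 ≈ 0.028198.


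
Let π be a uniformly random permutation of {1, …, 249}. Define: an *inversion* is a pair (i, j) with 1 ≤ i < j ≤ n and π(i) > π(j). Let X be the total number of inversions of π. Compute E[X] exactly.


Write X = Σ X_I over the C(249, 2) = 30876 pairs i < j, with X_I the indicator of one inversion.
There are 30876 indicators.
For each fixed pair i < j, the values π(i) and π(j) are two distinct elements of {1, …, 249} in uniformly random order; by symmetry P[π(i) > π(j)] = 1/2.
By linearity: E[X] = 30876 · (1/2) = C(249, 2) · (1/2) = 30876/2 = 15438 ≈ 15438.000000.

E[X] = 15438 = 15438.000000.


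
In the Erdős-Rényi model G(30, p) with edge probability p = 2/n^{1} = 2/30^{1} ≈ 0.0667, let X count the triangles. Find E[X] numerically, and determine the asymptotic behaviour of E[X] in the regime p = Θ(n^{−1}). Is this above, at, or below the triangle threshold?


Number of potential triangles: C(30, 3) = 4060.
Each occurs with probability p³ ≈ (0.0667)³ ≈ 2.96296e-04.
By linearity: E[X] = C(30, 3)·p³ ≈ 4060 · 2.96296e-04 ≈ 1.203.
Here α = 1, so p = 2/n is exactly at the triangle threshold p ~ 1/n. Asymptotically E[X] → c³/6 = 2³/6 = 4/3 ≈ 1.333, a bounded constant. In this regime the triangle count is asymptotically Poisson(c³/6).

E[X] ≈ 1.203; in regime p = Θ(1/n^{1}) E[X] stays bounded (at the triangle threshold p ~ 1/n).


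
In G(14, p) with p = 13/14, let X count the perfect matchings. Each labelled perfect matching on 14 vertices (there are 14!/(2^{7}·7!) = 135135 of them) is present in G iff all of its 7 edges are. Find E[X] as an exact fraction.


K_14 has 14!/(2^{7}·7!) = 135135 labelled perfect matchings.
For each such perfect matching H, let X_H = 1 if all 7 edges of H are present in G. Then P[X_H = 1] = p^{7} = (13/14)^{7} = 62748517/105413504.
By linearity: E[X] = Σ_H E[X_H] = 135135 · p^{7} = 135135 · 62748517/105413504 = 1211360120685/15059072.
Numerically: E[X] ≈ 8.04e+04.

E[X] = 135135 · (13/14)^{7} = 1211360120685/15059072 ≈ 8.04e+04.


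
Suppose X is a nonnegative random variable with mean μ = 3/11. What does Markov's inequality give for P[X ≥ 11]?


μ = E[X] = 3/11, a = 11.
Markov: P[X ≥ 11] ≤ μ/a = (3/11)/11 = 3/121.
Numerically: ≈ 0.025.
(Since a = 11 > μ = 0.273, the bound 3/121 is < 1 and informative.)

P[X ≥ 11] ≤ 3/121 ≈ 0.025.


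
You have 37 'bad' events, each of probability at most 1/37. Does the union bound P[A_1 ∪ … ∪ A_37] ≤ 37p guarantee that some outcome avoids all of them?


Union bound: P[∪_{i=1}^{37} A_i] ≤ Σ_i P[A_i] ≤ 37·p = 37·(1/37) = 1.
Numerically: 1 ≈ 1.000000.
Is 1 < 1? NO.
Since the bound 1 is ≥ 1, the union bound is uninformative here; it does NOT by itself certify existence.

37·p = 1 ≈ 1.000000; existence NOT certified by the union bound.


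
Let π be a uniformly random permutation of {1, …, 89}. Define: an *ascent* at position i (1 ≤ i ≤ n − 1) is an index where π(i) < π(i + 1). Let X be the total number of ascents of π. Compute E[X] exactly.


Write X = Σ X_I over i = 1, …, 88, with X_I the indicator of one ascent.
There are 88 indicators.
For each fixed i, the pair (π(i), π(i+1)) is a uniformly random ordered pair of distinct values from {1, …, 89}; by symmetry P[π(i) < π(i+1)] = 1/2.
By linearity: E[X] = 88 · (1/2) = (89 − 1) · (1/2) = 44 ≈ 44.000.

E[X] = 44 = 44.000.


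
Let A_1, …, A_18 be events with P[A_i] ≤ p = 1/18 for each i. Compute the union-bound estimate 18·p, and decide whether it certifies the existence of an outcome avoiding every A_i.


Union bound: P[∪_{i=1}^{18} A_i] ≤ Σ_i P[A_i] ≤ 18·p = 18·(1/18) = 1.
Numerically: 1 ≈ 1.000000.
Is 1 < 1? NO.
Since the bound 1 is ≥ 1, the union bound is uninformative here; it does NOT by itself certify existence.

18·p = 1 ≈ 1.000000; existence NOT certified by the union bound.


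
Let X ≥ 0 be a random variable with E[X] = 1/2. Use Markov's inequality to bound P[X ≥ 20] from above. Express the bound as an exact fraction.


μ = E[X] = 1/2, a = 20.
Markov: P[X ≥ 20] ≤ μ/a = (1/2)/20 = 1/40.
Numerically: ≈ 0.02500.
(Since a = 20 > μ = 0.50000, the bound 1/40 is < 1 and informative.)

P[X ≥ 20] ≤ 1/40 ≈ 0.02500.


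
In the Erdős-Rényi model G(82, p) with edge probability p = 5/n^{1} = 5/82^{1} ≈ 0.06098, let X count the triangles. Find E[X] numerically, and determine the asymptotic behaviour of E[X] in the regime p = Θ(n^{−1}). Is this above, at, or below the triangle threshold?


Number of potential triangles: C(82, 3) = 88560.
Each occurs with probability p³ ≈ (0.06098)³ ≈ 2.267088e-04.
By linearity: E[X] = C(82, 3)·p³ ≈ 88560 · 2.267088e-04 ≈ 20.0773.
Here α = 1, so p = 5/n is exactly at the triangle threshold p ~ 1/n. Asymptotically E[X] → c³/6 = 5³/6 = 125/6 ≈ 20.8333, a bounded constant. In this regime the triangle count is asymptotically Poisson(c³/6).

E[X] ≈ 20.0773; in regime p = Θ(1/n^{1}) E[X] stays bounded (at the triangle threshold p ~ 1/n).


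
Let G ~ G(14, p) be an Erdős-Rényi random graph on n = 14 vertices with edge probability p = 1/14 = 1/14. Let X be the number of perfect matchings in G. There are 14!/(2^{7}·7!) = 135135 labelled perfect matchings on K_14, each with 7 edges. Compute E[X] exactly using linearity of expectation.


K_14 has 14!/(2^{7}·7!) = 135135 labelled perfect matchings.
For each such perfect matching H, let X_H = 1 if all 7 edges of H are present in G. Then P[X_H = 1] = p^{7} = (1/14)^{7} = 1/105413504.
By linearity of expectation: E[X] = Σ_H E[X_H] = 135135 · p^{7} = 135135 · 1/105413504 = 19305/15059072.
Numerically: E[X] ≈ 0.001282.

E[X] = 135135 · (1/14)^{7} = 19305/15059072 ≈ 0.001282.


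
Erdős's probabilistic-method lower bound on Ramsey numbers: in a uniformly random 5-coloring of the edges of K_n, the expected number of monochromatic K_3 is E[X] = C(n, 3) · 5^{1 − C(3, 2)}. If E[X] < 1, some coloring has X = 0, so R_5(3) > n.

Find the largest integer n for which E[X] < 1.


We need C(n, 3) · 5^{1 − 3} < 1, i.e. C(n, 3) < 5^{3 − 1} = 25.
Check values of n near the boundary:
  n = 3: C(3, 3) = 1; 1 < 25? YES
  n = 4: C(4, 3) = 4; 4 < 25? YES
  n = 5: C(5, 3) = 10; 10 < 25? YES
  n = 6: C(6, 3) = 20; 20 < 25? YES
  n = 7: C(7, 3) = 35; 35 < 25? NO
  n = 8: C(8, 3) = 56; 56 < 25? NO
The largest n with C(n, 3) < 25 is n = 6 (where E[X] = 4/5 ≈ 0.800). Hence R_5(3) > 6, i.e. R_5(3) ≥ 7.

Largest n = 6; hence R_5(3) > 6.


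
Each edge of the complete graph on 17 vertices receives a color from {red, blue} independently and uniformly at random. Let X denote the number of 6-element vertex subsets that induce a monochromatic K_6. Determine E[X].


Let X = Σ_S X_S over the C(17, 6) = 12376 subsets S of size 6, where X_S = 1 if the K_6 on S is monochromatic.
For a fixed S, the K_6 on S has C(6, 2) = 15 edges. P[all 15 edges red] = (1/2)^15, and likewise for blue, so P[monochromatic] = 2·(1/2)^15 = 2^{1 − 15} = 1/16384.
By linearity of expectation: E[X] = C(17, 6) · 2^{1 − 15} = 12376 · 1/16384 = 1547/2048.
Numerically: E[X] ≈ 0.7554.

E[X] = C(17,6)·2^(1−C(6,2)) = 1547/2048 ≈ 0.7554.


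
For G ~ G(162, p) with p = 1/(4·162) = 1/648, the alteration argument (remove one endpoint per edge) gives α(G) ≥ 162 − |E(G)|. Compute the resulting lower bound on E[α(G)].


E[|E(G)|] = C(162, 2)·p = 13041 · (1/648) = 161/8.
E[α(G)] ≥ n − E[|E(G)|] = 162 − 161/8 = 1135/8.
Numerically: ≈ 141.875.
(This is only a lower bound; the true E[α(G)] may be larger.)

E[α(G)] ≥ 1135/8 ≈ 141.875.


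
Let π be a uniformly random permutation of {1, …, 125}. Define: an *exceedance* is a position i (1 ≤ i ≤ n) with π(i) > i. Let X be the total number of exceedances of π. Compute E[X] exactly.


Write X = Σ_{i=1}^{125} X_i, where X_i = 1_{π(i) > i}.
For each fixed i, π(i) is uniform over {1, …, 125} (marginal of a uniform permutation), so P[π(i) > i] = (n − i)/n. Summing: Σ_{i=1}^{125} (n − i)/n = (0 + 1 + … + 124)/125 = 125(125 − 1)/(2·125) = (125 − 1)/2.
Hence E[X] = Σ_{i=1}^{125} (125 − i)/125 = 62 ≈ 62.0000.

E[X] = 62 = 62.0000.


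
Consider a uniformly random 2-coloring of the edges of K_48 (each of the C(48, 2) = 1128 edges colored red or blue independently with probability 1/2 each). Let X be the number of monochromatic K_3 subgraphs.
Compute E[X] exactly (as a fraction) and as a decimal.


Let X = Σ_S X_S over the C(48, 3) = 17296 subsets S of size 3, where X_S = 1 if the K_3 on S is monochromatic.
For a fixed S, the K_3 on S has C(3, 2) = 3 edges. P[all 3 edges red] = (1/2)^3, and likewise for blue, so P[monochromatic] = 2·(1/2)^3 = 2^{1 − 3} = 1/4.
Summing: E[X] = C(48, 3) · 2^{1 − 3} = 17296 · 1/4 = 4324.
Numerically: E[X] ≈ 4324.000.

E[X] = C(48,3)·2^(1−C(3,2)) = 4324 ≈ 4324.000.


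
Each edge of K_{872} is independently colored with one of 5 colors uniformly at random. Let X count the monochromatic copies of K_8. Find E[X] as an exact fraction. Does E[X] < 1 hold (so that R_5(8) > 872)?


E[X] = C(872, 8) · 5^{1 − 28} = 8028343903111291045 · 5^{−27} = 8028343903111291045/7450580596923828125.
As a reduced fraction: E[X] = 1605668780622258209/1490116119384765625 ≈ 1.078.
Is E[X] < 1? NO.
Since E[X] ≥ 1, the first-moment bound is inconclusive at n = 872; it does NOT by itself certify R_5(8) > 872.

E[X] = 1605668780622258209/1490116119384765625 ≈ 1.078; E[X] ≥ 1; first-moment method inconclusive here.


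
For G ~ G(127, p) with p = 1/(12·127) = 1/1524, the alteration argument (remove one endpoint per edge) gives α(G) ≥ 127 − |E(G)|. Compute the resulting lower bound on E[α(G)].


E[|E(G)|] = C(127, 2)·p = 8001 · (1/1524) = 21/4.
E[α(G)] ≥ n − E[|E(G)|] = 127 − 21/4 = 487/4.
Numerically: ≈ 121.75000.
(This is only a lower bound; the true E[α(G)] may be larger.)

E[α(G)] ≥ 487/4 ≈ 121.75000.


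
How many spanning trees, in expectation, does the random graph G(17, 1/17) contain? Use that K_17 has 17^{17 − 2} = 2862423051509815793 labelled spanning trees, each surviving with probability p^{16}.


K_17 has 17^{17 − 2} = 2862423051509815793 labelled spanning trees.
For each such spanning tree H, let X_H = 1 if all 16 edges of H are present in G. Then P[X_H = 1] = p^{16} = (1/17)^{16} = 1/48661191875666868481.
By linearity: E[X] = Σ_H E[X_H] = 2862423051509815793 · p^{16} = 2862423051509815793 · 1/48661191875666868481 = 1/17.
Numerically: E[X] ≈ 0.05882.

E[X] = 2862423051509815793 · (1/17)^{16} = 1/17 ≈ 0.05882.


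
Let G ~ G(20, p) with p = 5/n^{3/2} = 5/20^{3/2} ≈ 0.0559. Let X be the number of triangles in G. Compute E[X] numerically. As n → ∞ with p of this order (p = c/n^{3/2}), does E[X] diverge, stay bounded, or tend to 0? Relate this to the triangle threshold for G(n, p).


Number of potential triangles: C(20, 3) = 1140.
Each occurs with probability p³ ≈ (0.0559)³ ≈ 1.74693e-04.
By linearity: E[X] = C(20, 3)·p³ ≈ 1140 · 1.74693e-04 ≈ 0.199.
Since α = 3/2 > 1, p = c/n^{3/2} = o(1/n) is below the triangle threshold p ~ 1/n. Asymptotically E[X] ~ (c³/6)·n^{3(1−α)} = (5³/6)·n^{-1.5} → 0, so by Markov's inequality G has no triangles w.h.p.

E[X] ≈ 0.199; in regime p = Θ(1/n^{3/2}) E[X] tends to 0 (below the triangle threshold p ~ 1/n).


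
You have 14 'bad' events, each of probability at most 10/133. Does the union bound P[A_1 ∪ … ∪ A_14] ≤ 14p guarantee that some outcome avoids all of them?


Union bound: P[∪_{i=1}^{14} A_i] ≤ Σ_i P[A_i] ≤ 14·p = 14·(10/133) = 20/19.
Numerically: 20/19 ≈ 1.0526316.
Is 20/19 < 1? NO.
Since the bound 20/19 is ≥ 1, the union bound is uninformative here; it does NOT by itself certify existence.

14·p = 20/19 ≈ 1.0526316; existence NOT certified by the union bound.


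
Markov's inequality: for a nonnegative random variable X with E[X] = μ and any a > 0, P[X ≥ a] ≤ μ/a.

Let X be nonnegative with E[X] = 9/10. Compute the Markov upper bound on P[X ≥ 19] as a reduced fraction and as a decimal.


μ = E[X] = 9/10, a = 19.
Markov: P[X ≥ 19] ≤ μ/a = (9/10)/19 = 9/190.
Numerically: ≈ 0.0474.
(Since a = 19 > μ = 0.9000, the bound 9/190 is < 1 and informative.)

P[X ≥ 19] ≤ 9/190 ≈ 0.0474.


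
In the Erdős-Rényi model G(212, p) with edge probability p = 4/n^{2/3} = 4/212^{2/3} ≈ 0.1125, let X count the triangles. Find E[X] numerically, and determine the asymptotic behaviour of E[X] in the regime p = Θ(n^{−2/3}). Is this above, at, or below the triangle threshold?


Number of potential triangles: C(212, 3) = 1565620.
Each occurs with probability p³ ≈ (0.1125)³ ≈ 1.4239943e-03.
By linearity: E[X] = C(212, 3)·p³ ≈ 1565620 · 1.4239943e-03 ≈ 2229.43396.
Since α = 2/3 < 1, p = c/n^{2/3} ≫ 1/n is above the triangle threshold p ~ 1/n. Asymptotically E[X] ~ (c³/6)·n^{3(1−α)} = (4³/6)·n^{1} → ∞; triangles are abundant w.h.p.

E[X] ≈ 2229.43396; in regime p = Θ(1/n^{2/3}) E[X] diverges (above the triangle threshold p ~ 1/n).


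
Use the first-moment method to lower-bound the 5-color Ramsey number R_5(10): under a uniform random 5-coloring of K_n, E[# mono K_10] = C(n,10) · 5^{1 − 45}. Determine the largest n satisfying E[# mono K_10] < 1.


We need C(n, 10) · 5^{1 − 45} < 1, i.e. C(n, 10) < 5^{45 − 1} = 5684341886080801486968994140625.
Check values of n near the boundary:
  n = 5391: C(5391, 10) = 5666344714787188828795213697883; 5666344714787188828795213697883 < 5684341886080801486968994140625? YES
  n = 5392: C(5392, 10) = 5676873040158402483252283957448; 5676873040158402483252283957448 < 5684341886080801486968994140625? YES
  n = 5393: C(5393, 10) = 5687418968154238267170642278008; 5687418968154238267170642278008 < 5684341886080801486968994140625? NO
  n = 5394: C(5394, 10) = 5697982524930156243149785372878; 5697982524930156243149785372878 < 5684341886080801486968994140625? NO
  n = 5395: C(5395, 10) = 5708563736675616143322765475706; 5708563736675616143322765475706 < 5684341886080801486968994140625? NO
The largest n with C(n, 10) < 5684341886080801486968994140625 is n = 5392 (where E[X] = 5676873040158402483252283957448/5684341886080801486968994140625 ≈ 0.998686). Hence R_5(10) > 5392, i.e. R_5(10) ≥ 5393.

Largest n = 5392; hence R_5(10) > 5392.


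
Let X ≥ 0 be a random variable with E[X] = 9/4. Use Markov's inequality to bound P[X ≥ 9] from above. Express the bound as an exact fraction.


μ = E[X] = 9/4, a = 9.
Markov: P[X ≥ 9] ≤ μ/a = (9/4)/9 = 1/4.
Numerically: ≈ 0.250.
(Since a = 9 > μ = 2.250, the bound 1/4 is < 1 and informative.)

P[X ≥ 9] ≤ 1/4 ≈ 0.250.


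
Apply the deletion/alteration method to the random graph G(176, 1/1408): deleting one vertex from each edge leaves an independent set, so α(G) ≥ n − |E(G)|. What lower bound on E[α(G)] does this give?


E[|E(G)|] = C(176, 2)·p = 15400 · (1/1408) = 175/16.
E[α(G)] ≥ n − E[|E(G)|] = 176 − 175/16 = 2641/16.
Numerically: ≈ 165.062500.
(This is only a lower bound; the true E[α(G)] may be larger.)

E[α(G)] ≥ 2641/16 ≈ 165.062500.


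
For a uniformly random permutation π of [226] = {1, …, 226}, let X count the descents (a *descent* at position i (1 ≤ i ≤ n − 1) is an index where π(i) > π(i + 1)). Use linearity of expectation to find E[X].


Write X = Σ X_I over i = 1, …, 225, with X_I the indicator of one descent.
There are 225 indicators.
For each fixed i, the pair (π(i), π(i+1)) is a uniformly random ordered pair of distinct values from {1, …, 226}; by symmetry P[π(i) > π(i+1)] = 1/2.
By linearity: E[X] = 225 · (1/2) = (226 − 1) · (1/2) = 225/2 ≈ 112.5000.

E[X] = 225/2 = 112.5000.


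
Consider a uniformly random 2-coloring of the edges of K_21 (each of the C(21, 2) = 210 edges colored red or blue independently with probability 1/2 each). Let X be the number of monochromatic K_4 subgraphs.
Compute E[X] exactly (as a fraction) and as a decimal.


Let X = Σ_S X_S over the C(21, 4) = 5985 subsets S of size 4, where X_S = 1 if the K_4 on S is monochromatic.
For a fixed S, the K_4 on S has C(4, 2) = 6 edges. P[all 6 edges red] = (1/2)^6, and likewise for blue, so P[monochromatic] = 2·(1/2)^6 = 2^{1 − 6} = 1/32.
By linearity of expectation: E[X] = C(21, 4) · 2^{1 − 6} = 5985 · 1/32 = 5985/32.
Numerically: E[X] ≈ 187.0312.

E[X] = C(21,4)·2^(1−C(4,2)) = 5985/32 ≈ 187.0312.


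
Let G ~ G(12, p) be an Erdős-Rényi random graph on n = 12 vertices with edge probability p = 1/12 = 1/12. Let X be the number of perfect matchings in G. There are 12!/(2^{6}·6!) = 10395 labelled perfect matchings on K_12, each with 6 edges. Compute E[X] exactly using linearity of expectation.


K_12 has 12!/(2^{6}·6!) = 10395 labelled perfect matchings.
For each such perfect matching H, let X_H = 1 if all 6 edges of H are present in G. Then P[X_H = 1] = p^{6} = (1/12)^{6} = 1/2985984.
By linearity of expectation: E[X] = Σ_H E[X_H] = 10395 · p^{6} = 10395 · 1/2985984 = 385/110592.
Numerically: E[X] ≈ 0.00348.

E[X] = 10395 · (1/12)^{6} = 385/110592 ≈ 0.00348.


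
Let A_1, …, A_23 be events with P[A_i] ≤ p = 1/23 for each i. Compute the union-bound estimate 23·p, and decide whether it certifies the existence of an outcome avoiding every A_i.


Union bound: P[∪_{i=1}^{23} A_i] ≤ Σ_i P[A_i] ≤ 23·p = 23·(1/23) = 1.
Numerically: 1 ≈ 1.0000.
Is 1 < 1? NO.
Since the bound 1 is ≥ 1, the union bound is uninformative here; it does NOT by itself certify existence.

23·p = 1 ≈ 1.0000; existence NOT certified by the union bound.


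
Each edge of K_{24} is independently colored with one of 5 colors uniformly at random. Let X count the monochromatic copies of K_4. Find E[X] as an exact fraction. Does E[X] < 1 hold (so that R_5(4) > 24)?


E[X] = C(24, 4) · 5^{1 − 6} = 10626 · 5^{−5} = 10626/3125.
As a reduced fraction: E[X] = 10626/3125 ≈ 3.400320.
Is E[X] < 1? NO.
Since E[X] ≥ 1, the first-moment bound is inconclusive at n = 24; it does NOT by itself certify R_5(4) > 24.

E[X] = 10626/3125 ≈ 3.400320; E[X] ≥ 1; first-moment method inconclusive here.


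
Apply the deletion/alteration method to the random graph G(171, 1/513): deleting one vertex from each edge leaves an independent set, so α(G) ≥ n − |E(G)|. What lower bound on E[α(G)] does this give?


E[|E(G)|] = C(171, 2)·p = 14535 · (1/513) = 85/3.
E[α(G)] ≥ n − E[|E(G)|] = 171 − 85/3 = 428/3.
Numerically: ≈ 142.666667.
(This is only a lower bound; the true E[α(G)] may be larger.)

E[α(G)] ≥ 428/3 ≈ 142.666667.


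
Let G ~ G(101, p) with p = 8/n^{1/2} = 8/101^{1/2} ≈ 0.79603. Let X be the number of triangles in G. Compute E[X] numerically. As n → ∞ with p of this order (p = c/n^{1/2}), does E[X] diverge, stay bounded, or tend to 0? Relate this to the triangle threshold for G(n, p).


Number of potential triangles: C(101, 3) = 166650.
Each occurs with probability p³ ≈ (0.79603)³ ≈ 5.04414892e-01.
By linearity: E[X] = C(101, 3)·p³ ≈ 166650 · 5.04414892e-01 ≈ 84060.741829.
Since α = 1/2 < 1, p = c/n^{1/2} ≫ 1/n is above the triangle threshold p ~ 1/n. Asymptotically E[X] ~ (c³/6)·n^{3(1−α)} = (8³/6)·n^{1.5} → ∞; triangles are abundant w.h.p.

E[X] ≈ 84060.741829; in regime p = Θ(1/n^{1/2}) E[X] diverges (above the triangle threshold p ~ 1/n).


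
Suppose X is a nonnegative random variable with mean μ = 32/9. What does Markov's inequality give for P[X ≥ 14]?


μ = E[X] = 32/9, a = 14.
Markov: P[X ≥ 14] ≤ μ/a = (32/9)/14 = 16/63.
Numerically: ≈ 0.2540.
(Since a = 14 > μ = 3.5556, the bound 16/63 is < 1 and informative.)

P[X ≥ 14] ≤ 16/63 ≈ 0.2540.


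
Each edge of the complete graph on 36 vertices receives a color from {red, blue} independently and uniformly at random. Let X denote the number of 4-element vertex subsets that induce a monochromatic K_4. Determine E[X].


Let X = Σ_S X_S over the C(36, 4) = 58905 subsets S of size 4, where X_S = 1 if the K_4 on S is monochromatic.
For a fixed S, the K_4 on S has C(4, 2) = 6 edges. P[all 6 edges red] = (1/2)^6, and likewise for blue, so P[monochromatic] = 2·(1/2)^6 = 2^{1 − 6} = 1/32.
By linearity of expectation: E[X] = C(36, 4) · 2^{1 − 6} = 58905 · 1/32 = 58905/32.
Numerically: E[X] ≈ 1840.781250.

E[X] = C(36,4)·2^(1−C(4,2)) = 58905/32 ≈ 1840.781250.


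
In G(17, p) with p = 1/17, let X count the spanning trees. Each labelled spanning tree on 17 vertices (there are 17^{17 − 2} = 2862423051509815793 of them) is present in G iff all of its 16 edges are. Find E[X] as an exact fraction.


K_17 has 17^{17 − 2} = 2862423051509815793 labelled spanning trees.
For each such spanning tree H, let X_H = 1 if all 16 edges of H are present in G. Then P[X_H = 1] = p^{16} = (1/17)^{16} = 1/48661191875666868481.
By linearity: E[X] = Σ_H E[X_H] = 2862423051509815793 · p^{16} = 2862423051509815793 · 1/48661191875666868481 = 1/17.
Numerically: E[X] ≈ 0.05882.

E[X] = 2862423051509815793 · (1/17)^{16} = 1/17 ≈ 0.05882.


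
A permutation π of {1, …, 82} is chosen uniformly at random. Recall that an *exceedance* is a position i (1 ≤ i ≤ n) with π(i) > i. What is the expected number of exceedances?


Write X = Σ_{i=1}^{82} X_i, where X_i = 1_{π(i) > i}.
For each fixed i, π(i) is uniform over {1, …, 82} (marginal of a uniform permutation), so P[π(i) > i] = (n − i)/n. Summing: Σ_{i=1}^{82} (n − i)/n = (0 + 1 + … + 81)/82 = 82(82 − 1)/(2·82) = (82 − 1)/2.
Hence E[X] = Σ_{i=1}^{82} (82 − i)/82 = 81/2 ≈ 40.50000.

E[X] = 81/2 = 40.50000.


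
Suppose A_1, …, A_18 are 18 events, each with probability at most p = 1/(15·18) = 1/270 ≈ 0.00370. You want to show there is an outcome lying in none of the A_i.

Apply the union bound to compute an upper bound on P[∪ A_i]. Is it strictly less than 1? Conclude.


Union bound: P[∪_{i=1}^{18} A_i] ≤ Σ_i P[A_i] ≤ 18·p = 18·(1/270) = 1/15.
Numerically: 1/15 ≈ 0.06667.
Is 1/15 < 1? YES.
Since P[∪ A_i] ≤ 1/15 < 1, the complement has P[∩ A_i^c] ≥ 1 − 1/15 = 14/15 > 0, so some outcome avoids every A_i.

18·p = 1/15 ≈ 0.06667; existence CERTIFIED by the union bound.


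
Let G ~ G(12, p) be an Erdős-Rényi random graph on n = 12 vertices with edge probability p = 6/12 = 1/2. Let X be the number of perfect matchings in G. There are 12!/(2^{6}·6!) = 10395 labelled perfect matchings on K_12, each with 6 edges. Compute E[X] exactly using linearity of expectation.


K_12 has 12!/(2^{6}·6!) = 10395 labelled perfect matchings.
For each such perfect matching H, let X_H = 1 if all 6 edges of H are present in G. Then P[X_H = 1] = p^{6} = (1/2)^{6} = 1/64.
Summing the indicators: E[X] = Σ_H E[X_H] = 10395 · p^{6} = 10395 · 1/64 = 10395/64.
Numerically: E[X] ≈ 162.42.

E[X] = 10395 · (1/2)^{6} = 10395/64 ≈ 162.42.


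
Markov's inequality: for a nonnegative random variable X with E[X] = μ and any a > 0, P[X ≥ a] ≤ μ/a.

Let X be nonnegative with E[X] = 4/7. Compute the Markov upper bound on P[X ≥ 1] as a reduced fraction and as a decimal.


μ = E[X] = 4/7, a = 1.
Markov: P[X ≥ 1] ≤ μ/a = (4/7)/1 = 4/7.
Numerically: ≈ 0.571.
(Since a = 1 > μ = 0.571, the bound 4/7 is < 1 and informative.)

P[X ≥ 1] ≤ 4/7 ≈ 0.571.


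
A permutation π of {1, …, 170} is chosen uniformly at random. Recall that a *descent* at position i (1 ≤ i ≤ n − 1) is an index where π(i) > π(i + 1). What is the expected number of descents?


Write X = Σ X_I over i = 1, …, 169, with X_I the indicator of one descent.
There are 169 indicators.
For each fixed i, the pair (π(i), π(i+1)) is a uniformly random ordered pair of distinct values from {1, …, 170}; by symmetry P[π(i) > π(i+1)] = 1/2.
By linearity: E[X] = 169 · (1/2) = (170 − 1) · (1/2) = 169/2 ≈ 84.50000.

E[X] = 169/2 = 84.50000.


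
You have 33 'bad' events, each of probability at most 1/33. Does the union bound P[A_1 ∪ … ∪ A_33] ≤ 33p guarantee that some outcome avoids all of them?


Union bound: P[∪_{i=1}^{33} A_i] ≤ Σ_i P[A_i] ≤ 33·p = 33·(1/33) = 1.
Numerically: 1 ≈ 1.000000.
Is 1 < 1? NO.
Since the bound 1 is ≥ 1, the union bound is uninformative here; it does NOT by itself certify existence.

33·p = 1 ≈ 1.000000; existence NOT certified by the union bound.


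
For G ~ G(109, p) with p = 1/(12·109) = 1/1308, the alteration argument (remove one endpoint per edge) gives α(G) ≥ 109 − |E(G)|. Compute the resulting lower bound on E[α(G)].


E[|E(G)|] = C(109, 2)·p = 5886 · (1/1308) = 9/2.
E[α(G)] ≥ n − E[|E(G)|] = 109 − 9/2 = 209/2.
Numerically: ≈ 104.500.
(This is only a lower bound; the true E[α(G)] may be larger.)

E[α(G)] ≥ 209/2 ≈ 104.500.


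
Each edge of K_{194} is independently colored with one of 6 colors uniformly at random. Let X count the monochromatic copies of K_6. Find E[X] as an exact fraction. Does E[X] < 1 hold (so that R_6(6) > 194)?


E[X] = C(194, 6) · 6^{1 − 15} = 68482017072 · 6^{−14} = 68482017072/78364164096.
As a reduced fraction: E[X] = 475569563/544195584 ≈ 0.8738946.
Is E[X] < 1? YES.
Since E[X] < 1, there exists a 6-coloring of K_{194} with no monochromatic K_6; hence R_6(6) > 194.

E[X] = 475569563/544195584 ≈ 0.8738946; E[X] < 1, so R_6(6) > 194.


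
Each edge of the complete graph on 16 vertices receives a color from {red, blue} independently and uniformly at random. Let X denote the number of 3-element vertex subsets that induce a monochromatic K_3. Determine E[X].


Let X = Σ_S X_S over the C(16, 3) = 560 subsets S of size 3, where X_S = 1 if the K_3 on S is monochromatic.
For a fixed S, the K_3 on S has C(3, 2) = 3 edges. P[all 3 edges red] = (1/2)^3, and likewise for blue, so P[monochromatic] = 2·(1/2)^3 = 2^{1 − 3} = 1/4.
By linearity: E[X] = C(16, 3) · 2^{1 − 3} = 560 · 1/4 = 140.
Numerically: E[X] ≈ 140.000000.

E[X] = C(16,3)·2^(1−C(3,2)) = 140 ≈ 140.000000.


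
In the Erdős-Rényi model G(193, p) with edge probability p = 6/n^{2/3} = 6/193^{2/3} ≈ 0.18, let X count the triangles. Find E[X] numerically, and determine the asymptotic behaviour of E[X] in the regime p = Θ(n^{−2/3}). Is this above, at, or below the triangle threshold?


Number of potential triangles: C(193, 3) = 1179616.
Each occurs with probability p³ ≈ (0.18)³ ≈ 5.79881e-03.
By linearity: E[X] = C(193, 3)·p³ ≈ 1179616 · 5.79881e-03 ≈ 6840.373.
Since α = 2/3 < 1, p = c/n^{2/3} ≫ 1/n is above the triangle threshold p ~ 1/n. Asymptotically E[X] ~ (c³/6)·n^{3(1−α)} = (6³/6)·n^{1} → ∞; triangles are abundant w.h.p.

E[X] ≈ 6840.373; in regime p = Θ(1/n^{2/3}) E[X] diverges (above the triangle threshold p ~ 1/n).


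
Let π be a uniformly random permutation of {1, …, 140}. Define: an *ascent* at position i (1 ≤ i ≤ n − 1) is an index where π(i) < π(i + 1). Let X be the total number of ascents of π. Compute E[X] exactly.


Write X = Σ X_I over i = 1, …, 139, with X_I the indicator of one ascent.
There are 139 indicators.
For each fixed i, the pair (π(i), π(i+1)) is a uniformly random ordered pair of distinct values from {1, …, 140}; by symmetry P[π(i) < π(i+1)] = 1/2.
By linearity: E[X] = 139 · (1/2) = (140 − 1) · (1/2) = 139/2 ≈ 69.500.

E[X] = 139/2 = 69.500.


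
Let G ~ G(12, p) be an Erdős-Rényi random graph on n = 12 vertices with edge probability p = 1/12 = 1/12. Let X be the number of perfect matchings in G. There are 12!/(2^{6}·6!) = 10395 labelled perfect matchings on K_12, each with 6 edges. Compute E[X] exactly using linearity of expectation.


K_12 has 12!/(2^{6}·6!) = 10395 labelled perfect matchings.
For each such perfect matching H, let X_H = 1 if all 6 edges of H are present in G. Then P[X_H = 1] = p^{6} = (1/12)^{6} = 1/2985984.
By linearity: E[X] = Σ_H E[X_H] = 10395 · p^{6} = 10395 · 1/2985984 = 385/110592.
Numerically: E[X] ≈ 0.00348126.

E[X] = 10395 · (1/12)^{6} = 385/110592 ≈ 0.00348126.


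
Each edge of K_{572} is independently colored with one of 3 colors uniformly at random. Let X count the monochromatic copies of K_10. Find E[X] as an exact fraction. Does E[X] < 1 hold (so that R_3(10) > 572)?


E[X] = C(572, 10) · 3^{1 − 45} = 954640815642161682606 · 3^{−44} = 954640815642161682606/984770902183611232881.
As a reduced fraction: E[X] = 106071201738017964734/109418989131512359209 ≈ 0.969404.
Is E[X] < 1? YES.
Since E[X] < 1, there exists a 3-coloring of K_{572} with no monochromatic K_10; hence R_3(10) > 572.

E[X] = 106071201738017964734/109418989131512359209 ≈ 0.969404; E[X] < 1, so R_3(10) > 572.


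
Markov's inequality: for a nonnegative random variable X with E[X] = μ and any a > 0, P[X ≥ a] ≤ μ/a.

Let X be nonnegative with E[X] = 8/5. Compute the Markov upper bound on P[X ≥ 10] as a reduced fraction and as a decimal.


μ = E[X] = 8/5, a = 10.
Markov: P[X ≥ 10] ≤ μ/a = (8/5)/10 = 4/25.
Numerically: ≈ 0.160000.
(Since a = 10 > μ = 1.600000, the bound 4/25 is < 1 and informative.)

P[X ≥ 10] ≤ 4/25 ≈ 0.160000.


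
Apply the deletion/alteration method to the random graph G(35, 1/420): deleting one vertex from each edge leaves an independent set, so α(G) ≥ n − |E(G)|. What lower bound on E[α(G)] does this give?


E[|E(G)|] = C(35, 2)·p = 595 · (1/420) = 17/12.
E[α(G)] ≥ n − E[|E(G)|] = 35 − 17/12 = 403/12.
Numerically: ≈ 33.58333.
(This is only a lower bound; the true E[α(G)] may be larger.)

E[α(G)] ≥ 403/12 ≈ 33.58333.


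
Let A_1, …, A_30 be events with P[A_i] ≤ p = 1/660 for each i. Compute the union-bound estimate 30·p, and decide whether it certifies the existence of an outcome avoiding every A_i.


Union bound: P[∪_{i=1}^{30} A_i] ≤ Σ_i P[A_i] ≤ 30·p = 30·(1/660) = 1/22.
Numerically: 1/22 ≈ 0.045.
Is 1/22 < 1? YES.
Since P[∪ A_i] ≤ 1/22 < 1, the complement has P[∩ A_i^c] ≥ 1 − 1/22 = 21/22 > 0, so some outcome avoids every A_i.

30·p = 1/22 ≈ 0.045; existence CERTIFIED by the union bound.


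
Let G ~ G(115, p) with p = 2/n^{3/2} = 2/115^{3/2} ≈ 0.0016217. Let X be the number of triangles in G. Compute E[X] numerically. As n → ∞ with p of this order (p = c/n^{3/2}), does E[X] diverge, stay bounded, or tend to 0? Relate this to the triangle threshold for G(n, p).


Number of potential triangles: C(115, 3) = 246905.
Each occurs with probability p³ ≈ (0.0016217)³ ≈ 4.2653012e-09.
By linearity: E[X] = C(115, 3)·p³ ≈ 246905 · 4.2653012e-09 ≈ 0.00105.
Since α = 3/2 > 1, p = c/n^{3/2} = o(1/n) is below the triangle threshold p ~ 1/n. Asymptotically E[X] ~ (c³/6)·n^{3(1−α)} = (2³/6)·n^{-1.5} → 0, so by Markov's inequality G has no triangles w.h.p.

E[X] ≈ 0.00105; in regime p = Θ(1/n^{3/2}) E[X] tends to 0 (below the triangle threshold p ~ 1/n).


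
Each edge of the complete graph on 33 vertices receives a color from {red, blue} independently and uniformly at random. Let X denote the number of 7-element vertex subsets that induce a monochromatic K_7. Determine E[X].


Let X = Σ_S X_S over the C(33, 7) = 4272048 subsets S of size 7, where X_S = 1 if the K_7 on S is monochromatic.
For a fixed S, the K_7 on S has C(7, 2) = 21 edges. P[all 21 edges red] = (1/2)^21, and likewise for blue, so P[monochromatic] = 2·(1/2)^21 = 2^{1 − 21} = 1/1048576.
By linearity of expectation: E[X] = C(33, 7) · 2^{1 − 21} = 4272048 · 1/1048576 = 267003/65536.
Numerically: E[X] ≈ 4.07414.

E[X] = C(33,7)·2^(1−C(7,2)) = 267003/65536 ≈ 4.07414.


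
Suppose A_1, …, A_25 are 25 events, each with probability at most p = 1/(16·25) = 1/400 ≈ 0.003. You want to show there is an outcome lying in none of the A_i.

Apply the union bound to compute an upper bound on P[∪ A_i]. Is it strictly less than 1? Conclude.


Union bound: P[∪_{i=1}^{25} A_i] ≤ Σ_i P[A_i] ≤ 25·p = 25·(1/400) = 1/16.
Numerically: 1/16 ≈ 0.062.
Is 1/16 < 1? YES.
Since P[∪ A_i] ≤ 1/16 < 1, the complement has P[∩ A_i^c] ≥ 1 − 1/16 = 15/16 > 0, so some outcome avoids every A_i.

25·p = 1/16 ≈ 0.062; existence CERTIFIED by the union bound.


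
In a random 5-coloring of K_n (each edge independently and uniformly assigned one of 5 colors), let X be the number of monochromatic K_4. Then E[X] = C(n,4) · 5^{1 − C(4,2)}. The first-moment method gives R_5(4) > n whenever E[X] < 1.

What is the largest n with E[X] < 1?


We need C(n, 4) · 5^{1 − 6} < 1, i.e. C(n, 4) < 5^{6 − 1} = 3125.
Check values of n near the boundary:
  n = 16: C(16, 4) = 1820; 1820 < 3125? YES
  n = 17: C(17, 4) = 2380; 2380 < 3125? YES
  n = 18: C(18, 4) = 3060; 3060 < 3125? YES
  n = 19: C(19, 4) = 3876; 3876 < 3125? NO
The largest n with C(n, 4) < 3125 is n = 18 (where E[X] = 612/625 ≈ 0.9792). Hence R_5(4) > 18, i.e. R_5(4) ≥ 19.

Largest n = 18; hence R_5(4) > 18.


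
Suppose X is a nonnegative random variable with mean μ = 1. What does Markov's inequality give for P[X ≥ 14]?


μ = E[X] = 1, a = 14.
Markov: P[X ≥ 14] ≤ μ/a = (1)/14 = 1/14.
Numerically: ≈ 0.071.
(Since a = 14 > μ = 1.000, the bound 1/14 is < 1 and informative.)

P[X ≥ 14] ≤ 1/14 ≈ 0.071.


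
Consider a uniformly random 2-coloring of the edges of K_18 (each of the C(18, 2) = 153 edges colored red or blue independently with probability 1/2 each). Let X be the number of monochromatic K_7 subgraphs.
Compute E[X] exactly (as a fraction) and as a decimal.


Let X = Σ_S X_S over the C(18, 7) = 31824 subsets S of size 7, where X_S = 1 if the K_7 on S is monochromatic.
For a fixed S, the K_7 on S has C(7, 2) = 21 edges. P[all 21 edges red] = (1/2)^21, and likewise for blue, so P[monochromatic] = 2·(1/2)^21 = 2^{1 − 21} = 1/1048576.
By linearity of expectation: E[X] = C(18, 7) · 2^{1 − 21} = 31824 · 1/1048576 = 1989/65536.
Numerically: E[X] ≈ 0.030350.

E[X] = C(18,7)·2^(1−C(7,2)) = 1989/65536 ≈ 0.030350.


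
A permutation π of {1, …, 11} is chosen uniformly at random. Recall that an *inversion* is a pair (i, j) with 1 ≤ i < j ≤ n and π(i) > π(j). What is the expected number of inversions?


Write X = Σ X_I over the C(11, 2) = 55 pairs i < j, with X_I the indicator of one inversion.
There are 55 indicators.
For each fixed pair i < j, the values π(i) and π(j) are two distinct elements of {1, …, 11} in uniformly random order; by symmetry P[π(i) > π(j)] = 1/2.
By linearity: E[X] = 55 · (1/2) = C(11, 2) · (1/2) = 55/2 = 55/2 ≈ 27.5000.

E[X] = 55/2 = 27.5000.


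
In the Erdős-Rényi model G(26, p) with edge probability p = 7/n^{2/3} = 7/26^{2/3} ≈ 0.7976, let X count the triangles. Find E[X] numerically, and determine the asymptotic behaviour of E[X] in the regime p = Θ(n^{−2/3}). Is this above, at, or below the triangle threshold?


Number of potential triangles: C(26, 3) = 2600.
Each occurs with probability p³ ≈ (0.7976)³ ≈ 5.073964e-01.
By linearity: E[X] = C(26, 3)·p³ ≈ 2600 · 5.073964e-01 ≈ 1319.2308.
Since α = 2/3 < 1, p = c/n^{2/3} ≫ 1/n is above the triangle threshold p ~ 1/n. Asymptotically E[X] ~ (c³/6)·n^{3(1−α)} = (7³/6)·n^{1} → ∞; triangles are abundant w.h.p.

E[X] ≈ 1319.2308; in regime p = Θ(1/n^{2/3}) E[X] diverges (above the triangle threshold p ~ 1/n).


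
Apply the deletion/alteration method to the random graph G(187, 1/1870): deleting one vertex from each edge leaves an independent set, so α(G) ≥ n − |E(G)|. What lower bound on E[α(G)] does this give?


E[|E(G)|] = C(187, 2)·p = 17391 · (1/1870) = 93/10.
E[α(G)] ≥ n − E[|E(G)|] = 187 − 93/10 = 1777/10.
Numerically: ≈ 177.70000.
(This is only a lower bound; the true E[α(G)] may be larger.)

E[α(G)] ≥ 1777/10 ≈ 177.70000.


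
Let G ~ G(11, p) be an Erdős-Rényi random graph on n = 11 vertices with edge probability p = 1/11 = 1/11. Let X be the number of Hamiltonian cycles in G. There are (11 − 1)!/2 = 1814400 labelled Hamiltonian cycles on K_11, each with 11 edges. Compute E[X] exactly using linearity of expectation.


K_11 has (11 − 1)!/2 = 1814400 labelled Hamiltonian cycles.
For each such Hamiltonian cycle H, let X_H = 1 if all 11 edges of H are present in G. Then P[X_H = 1] = p^{11} = (1/11)^{11} = 1/285311670611.
By linearity of expectation: E[X] = Σ_H E[X_H] = 1814400 · p^{11} = 1814400 · 1/285311670611 = 1814400/285311670611.
Numerically: E[X] ≈ 6.35936e-06.

E[X] = 1814400 · (1/11)^{11} = 1814400/285311670611 ≈ 6.35936e-06.


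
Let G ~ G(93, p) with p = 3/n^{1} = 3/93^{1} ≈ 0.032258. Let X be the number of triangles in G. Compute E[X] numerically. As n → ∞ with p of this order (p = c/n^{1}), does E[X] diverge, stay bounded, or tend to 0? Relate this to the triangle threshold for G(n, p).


Number of potential triangles: C(93, 3) = 129766.
Each occurs with probability p³ ≈ (0.032258)³ ≈ 3.3567185e-05.
By linearity: E[X] = C(93, 3)·p³ ≈ 129766 · 3.3567185e-05 ≈ 4.35588.
Here α = 1, so p = 3/n is exactly at the triangle threshold p ~ 1/n. Asymptotically E[X] → c³/6 = 3³/6 = 9/2 ≈ 4.50000, a bounded constant. In this regime the triangle count is asymptotically Poisson(c³/6).

E[X] ≈ 4.35588; in regime p = Θ(1/n^{1}) E[X] stays bounded (at the triangle threshold p ~ 1/n).
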